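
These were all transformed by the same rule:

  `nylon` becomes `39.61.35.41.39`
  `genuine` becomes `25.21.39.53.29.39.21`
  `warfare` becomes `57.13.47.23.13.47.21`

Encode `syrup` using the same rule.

n(#14)→39 and y(#25)→61: differences scale by 2, so n = 2·pos + 11. The formula is n = 2×(alphabet index, a=1) + 11.
On syrup: s=19→49, y=25→61, r=18→47, u=21→53, p=16→43.

49.61.47.53.43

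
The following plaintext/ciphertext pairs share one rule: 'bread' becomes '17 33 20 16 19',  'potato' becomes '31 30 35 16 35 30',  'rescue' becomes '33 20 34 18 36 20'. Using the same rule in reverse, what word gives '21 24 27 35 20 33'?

b is letter #2 and maps to 17: an offset of 15. Each letter is replaced by its alphabet position (a=1..z=26) + 15.
Decoding 21 24 27 35 20 33: 21→(21−15)÷1=6=f, 24→(24−15)÷1=9=i, 27→(27−15)÷1=12=l, 35→(35−15)÷1=20=t, 20→(20−15)÷1=5=e, 33→(33−15)÷1=18=r.

filter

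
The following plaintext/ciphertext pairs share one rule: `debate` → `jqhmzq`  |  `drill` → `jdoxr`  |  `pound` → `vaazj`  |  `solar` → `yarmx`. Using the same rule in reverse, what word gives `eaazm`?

Shifts by position in debate: pos 0: d→j (+6), pos 1: e→q (+12), pos 2: b→h (+6), pos 3: a→m (+12) — repeating every 2. The shifts repeat in a cycle of length 2: positions 0,1,… shift by +6, +12, then the pattern repeats.
Decoding eaazm: e−6=y, a−12=o, a−6=u, z−12=n, m−6=g.

young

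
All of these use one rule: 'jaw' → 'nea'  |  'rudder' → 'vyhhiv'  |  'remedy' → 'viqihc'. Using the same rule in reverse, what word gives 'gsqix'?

comet

Compare letters: j→n is +4, a→e is +4, w→a is +4 — a constant shift. Every letter moves 4 places later in the alphabet, wrapping around z→a.
Undoing it on gsqix: g−4=c, s−4=o, q−4=m, i−4=e, x−4=t.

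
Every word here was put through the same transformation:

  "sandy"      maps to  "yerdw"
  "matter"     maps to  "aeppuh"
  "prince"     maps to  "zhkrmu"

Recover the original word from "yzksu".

spike

s(18)→y(24) and a(0)→e(4) fit y≡17x+4 (mod 26); the inverse of 17 mod 26 is 23. Treating letters as 0–25, the rule is x ↦ 17x + 4 (mod 26).
Reversing it on yzksu: y(24)→23·(24−4)≡18=s; z(25)→23·(25−4)≡15=p; k(10)→23·(10−4)≡8=i; s(18)→23·(18−4)≡10=k; u(20)→23·(20−4)≡4=e (all mod 26).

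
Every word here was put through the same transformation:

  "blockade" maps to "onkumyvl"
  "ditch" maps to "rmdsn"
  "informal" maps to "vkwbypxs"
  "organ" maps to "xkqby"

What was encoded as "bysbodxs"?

interior

Two steps: reverse the string, then apply a Caesar shift of +10.
Decoding bysbodxs: shift back: b−10=r, y−10=o, s−10=i, b−10=r, o−10=e, d−10=t, x−10=n, s−10=i → roiretni; then reverse → interior.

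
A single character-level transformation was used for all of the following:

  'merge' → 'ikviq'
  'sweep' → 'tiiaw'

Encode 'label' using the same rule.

The word is reversed, then every letter is shifted forward by 4.
For label: reverse → lebal; then shift: l+4=p, e+4=i, b+4=f, a+4=e, l+4=p.

pifep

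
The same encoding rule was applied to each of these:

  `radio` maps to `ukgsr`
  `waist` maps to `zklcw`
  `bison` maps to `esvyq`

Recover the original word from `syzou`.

Shifts by position in radio: pos 0: r→u (+3), pos 1: a→k (+10), pos 2: d→g (+3), pos 3: i→s (+10) — repeating every 2. The shifts repeat in a cycle of length 2: positions 0,1,… shift by +3, +10, then the pattern repeats.
Reversing it on syzou: s−3=p, y−10=o, z−3=w, o−10=e, u−3=r.

power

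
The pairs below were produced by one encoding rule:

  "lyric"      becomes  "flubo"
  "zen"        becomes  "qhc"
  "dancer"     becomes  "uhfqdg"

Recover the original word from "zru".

row

The output letters match the input read backwards, each shifted +3: lyric reversed is ciryl. Two steps: reverse the string, then apply a Caesar shift of +3.
Undoing it on zru: shift back: z−3=w, r−3=o, u−3=r → wor; then reverse → row.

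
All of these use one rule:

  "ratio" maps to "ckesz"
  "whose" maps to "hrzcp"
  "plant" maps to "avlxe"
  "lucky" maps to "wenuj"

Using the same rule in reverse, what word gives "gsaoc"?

Shifts by position in ratio: pos 0: r→c (+11), pos 1: a→k (+10), pos 2: t→e (+11), pos 3: i→s (+10) — repeating every 2. It's a Vigenère-style cipher with numeric key [11,10]: position i shifts by key[i mod 2].
Undoing it on gsaoc: g−11=v, s−10=i, a−11=p, o−10=e, c−11=r.

viper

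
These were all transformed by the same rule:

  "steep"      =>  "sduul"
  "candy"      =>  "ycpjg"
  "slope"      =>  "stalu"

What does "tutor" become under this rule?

s(18)→s(18) and t(19)→d(3) fit y≡11x+2 (mod 26); the inverse of 11 mod 26 is 19. Each letter's alphabet position (a=0..z=25) is mapped through 11·x+2 mod 26 — an affine cipher.
On tutor: t(19)→11·19+2≡3=d; u(20)→11·20+2≡14=o; t(19)→11·19+2≡3=d; o(14)→11·14+2≡0=a; r(17)→11·17+2≡7=h (all mod 26).

dodah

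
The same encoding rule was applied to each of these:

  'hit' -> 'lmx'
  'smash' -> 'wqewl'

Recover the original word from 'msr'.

This is a Caesar cipher with shift 4.
Undoing it on msr: m−4=i, s−4=o, r−4=n.

ion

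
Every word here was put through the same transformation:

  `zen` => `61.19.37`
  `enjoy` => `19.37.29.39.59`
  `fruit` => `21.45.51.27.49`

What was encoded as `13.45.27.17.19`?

bride

Each letter becomes 2×(its alphabet position, a=1..z=26) + 9.
Reversing it on 13.45.27.17.19: 13→(13−9)÷2=2=b, 45→(45−9)÷2=18=r, 27→(27−9)÷2=9=i, 17→(17−9)÷2=4=d, 19→(19−9)÷2=5=e.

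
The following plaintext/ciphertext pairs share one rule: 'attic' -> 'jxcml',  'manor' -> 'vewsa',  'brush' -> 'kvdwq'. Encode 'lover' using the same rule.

useia

The shifts repeat in a cycle of length 2: positions 0,1,… shift by +9, +4, then the pattern repeats.
For lover: l+9=u, o+4=s, v+9=e, e+4=i, r+9=a.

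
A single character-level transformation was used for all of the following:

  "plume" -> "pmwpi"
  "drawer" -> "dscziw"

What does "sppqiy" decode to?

The shift increases by 1 at each position, starting from +0: 0, 1, 2, ….
Reversing it on sppqiy: s−0=s, p−1=o, p−2=n, q−3=n, i−4=e, y−5=t.

sonnet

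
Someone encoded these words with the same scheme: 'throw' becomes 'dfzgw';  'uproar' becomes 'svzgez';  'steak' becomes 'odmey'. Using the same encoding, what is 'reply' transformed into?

zmvna

t(19)→d(3) and h(7)→f(5) fit y≡15x+4 (mod 26); the inverse of 15 mod 26 is 7. Each letter's alphabet position (a=0..z=25) is mapped through 15·x+4 mod 26 — an affine cipher.
For reply: r(17)→15·17+4≡25=z; e(4)→15·4+4≡12=m; p(15)→15·15+4≡21=v; l(11)→15·11+4≡13=n; y(24)→15·24+4≡0=a (all mod 26).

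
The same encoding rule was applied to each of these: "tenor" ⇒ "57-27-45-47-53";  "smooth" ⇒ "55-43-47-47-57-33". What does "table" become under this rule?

t(#20)→57 and e(#5)→27: differences scale by 2, so n = 2·pos + 17. The formula is n = 2×(alphabet index, a=1) + 17.
Applying it to table: t=20→57, a=1→19, b=2→21, l=12→41, e=5→27.

57-19-21-41-27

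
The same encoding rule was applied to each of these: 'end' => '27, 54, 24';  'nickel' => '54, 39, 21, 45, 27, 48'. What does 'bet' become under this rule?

18, 27, 72

e(#5)→27 and n(#14)→54: differences scale by 3, so n = 3·pos + 12. With a=1..z=26, the number is 3·pos + 12.
On bet: b=2→18, e=5→27, t=20→72.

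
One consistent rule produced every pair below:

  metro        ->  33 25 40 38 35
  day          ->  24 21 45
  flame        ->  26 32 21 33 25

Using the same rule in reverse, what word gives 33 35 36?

m is letter #13 and maps to 33: an offset of 20. The number is (letter's place in the alphabet, a=1) + 20.
Reversing it on 33 35 36: 33→(33−20)÷1=13=m, 35→(35−20)÷1=15=o, 36→(36−20)÷1=16=p.

mop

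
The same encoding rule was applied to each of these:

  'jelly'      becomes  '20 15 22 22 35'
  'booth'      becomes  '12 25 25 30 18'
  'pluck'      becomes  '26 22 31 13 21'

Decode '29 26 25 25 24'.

j is letter #10 and maps to 20: an offset of 10. The number is (letter's place in the alphabet, a=1) + 10.
Decoding 29 26 25 25 24: 29→(29−10)÷1=19=s, 26→(26−10)÷1=16=p, 25→(25−10)÷1=15=o, 25→(25−10)÷1=15=o, 24→(24−10)÷1=14=n.

spoon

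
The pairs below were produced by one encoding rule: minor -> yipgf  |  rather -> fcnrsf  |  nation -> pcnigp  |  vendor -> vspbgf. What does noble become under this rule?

pgths

Each letter's alphabet position (a=0..z=25) is mapped through 17·x+2 mod 26 — an affine cipher.
On noble: n(13)→17·13+2≡15=p; o(14)→17·14+2≡6=g; b(1)→17·1+2≡19=t; l(11)→17·11+2≡7=h; e(4)→17·4+2≡18=s (all mod 26).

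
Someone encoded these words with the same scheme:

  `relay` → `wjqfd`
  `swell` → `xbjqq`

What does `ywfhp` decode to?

Compare letters: r→w is +5, e→j is +5, l→q is +5 — a constant shift. Each letter is shifted forward by 5 in the alphabet (a Caesar shift of +5).
Decoding ywfhp: y−5=t, w−5=r, f−5=a, h−5=c, p−5=k.

track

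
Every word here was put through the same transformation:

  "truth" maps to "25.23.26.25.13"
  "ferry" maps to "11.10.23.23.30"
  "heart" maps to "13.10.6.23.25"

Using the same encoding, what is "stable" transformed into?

The number is (letter's place in the alphabet, a=1) + 5.
Applying it to stable: s=19→24, t=20→25, a=1→6, b=2→7, l=12→17, e=5→10.

24.25.6.7.17.10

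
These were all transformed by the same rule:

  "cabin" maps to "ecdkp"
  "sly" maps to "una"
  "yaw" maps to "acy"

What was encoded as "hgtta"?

Compare letters: c→e is +2, a→c is +2, b→d is +2 — a constant shift. Every letter moves 2 places later in the alphabet, wrapping around z→a.
Undoing it on hgtta: h−2=f, g−2=e, t−2=r, t−2=r, a−2=y.

ferry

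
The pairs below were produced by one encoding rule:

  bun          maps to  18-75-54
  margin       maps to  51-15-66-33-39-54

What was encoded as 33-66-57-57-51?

b(#2)→18 and u(#21)→75: differences scale by 3, so n = 3·pos + 12. Each letter becomes 3×(its alphabet position, a=1..z=26) + 12.
Decoding 33-66-57-57-51: 33→(33−12)÷3=7=g, 66→(66−12)÷3=18=r, 57→(57−12)÷3=15=o, 57→(57−12)÷3=15=o, 51→(51−12)÷3=13=m.

groom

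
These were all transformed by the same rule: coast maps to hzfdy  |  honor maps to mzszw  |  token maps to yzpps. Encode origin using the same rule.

The shifts repeat in a cycle of length 2: positions 0,1,… shift by +5, +11, then the pattern repeats.
For origin: o+5=t, r+11=c, i+5=n, g+11=r, i+5=n, n+11=y.

tcnrny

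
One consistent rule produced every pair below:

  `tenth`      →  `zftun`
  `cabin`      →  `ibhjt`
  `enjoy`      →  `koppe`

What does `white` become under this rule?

ciouk

Shifts by position in tenth: pos 0: t→z (+6), pos 1: e→f (+1), pos 2: n→t (+6), pos 3: t→u (+1) — repeating every 2. It's a Vigenère-style cipher with numeric key [6,1]: position i shifts by key[i mod 2].
Applying it to white: w+6=c, h+1=i, i+6=o, t+1=u, e+6=k.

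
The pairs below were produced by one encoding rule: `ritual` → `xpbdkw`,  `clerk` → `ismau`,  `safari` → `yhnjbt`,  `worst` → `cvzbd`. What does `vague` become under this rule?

bhodo

In ritual: r→x is +6, i→p is +7, t→b is +8, u→d is +9 — the shift increases by 1 each position. Each letter shifts forward by (position + 6), i.e. 6, 7, 8, … — the shift grows by one for each successive letter.
For vague: v+6=b, a+7=h, g+8=o, u+9=d, e+10=o.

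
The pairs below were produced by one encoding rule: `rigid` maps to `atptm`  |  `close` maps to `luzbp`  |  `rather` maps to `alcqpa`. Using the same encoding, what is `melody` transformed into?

vpuzmh

Vowels shift forward by 11 and consonants shift forward by 9.
For melody: m(cons)+9=v, e(vowel)+11=p, l(cons)+9=u, o(vowel)+11=z, d(cons)+9=m, y(cons)+9=h.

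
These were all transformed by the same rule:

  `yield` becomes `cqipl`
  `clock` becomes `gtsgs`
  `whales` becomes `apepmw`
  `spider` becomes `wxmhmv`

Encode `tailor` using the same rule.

ximpwv

Shifts by position in yield: pos 0: y→c (+4), pos 1: i→q (+8), pos 2: e→i (+4), pos 3: l→p (+4), pos 4: d→l (+8) — repeating every 3. It's a Vigenère-style cipher with numeric key [4,8,4]: position i shifts by key[i mod 3].
For tailor: t+4=x, a+8=i, i+4=m, l+4=p, o+8=w, r+4=v.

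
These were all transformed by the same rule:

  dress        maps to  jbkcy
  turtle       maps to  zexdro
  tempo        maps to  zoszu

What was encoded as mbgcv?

grasp

Shifts by position in dress: pos 0: d→j (+6), pos 1: r→b (+10), pos 2: e→k (+6), pos 3: s→c (+10) — repeating every 2. It's a Vigenère-style cipher with numeric key [6,10]: position i shifts by key[i mod 2].
Reversing it on mbgcv: m−6=g, b−10=r, g−6=a, c−10=s, v−6=p.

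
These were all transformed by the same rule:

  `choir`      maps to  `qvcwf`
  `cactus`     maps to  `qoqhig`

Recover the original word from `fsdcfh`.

Compare letters: c→q is +14, h→v is +14, o→c is +14 — a constant shift. It's a constant shift of +14 (ROT14).
Reversing it on fsdcfh: f−14=r, s−14=e, d−14=p, c−14=o, f−14=r, h−14=t.

report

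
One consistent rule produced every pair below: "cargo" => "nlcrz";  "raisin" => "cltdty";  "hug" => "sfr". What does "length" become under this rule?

Compare letters: c→n is +11, a→l is +11, r→c is +11 — a constant shift. Each letter is shifted forward by 11 in the alphabet (a Caesar shift of +11).
Applying it to length: l+11=w, e+11=p, n+11=y, g+11=r, t+11=e, h+11=s.

wpyres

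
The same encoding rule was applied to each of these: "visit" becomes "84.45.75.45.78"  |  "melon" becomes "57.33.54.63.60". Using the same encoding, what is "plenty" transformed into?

66.54.33.60.78.93

v(#22)→84 and i(#9)→45: differences scale by 3, so n = 3·pos + 18. The formula is n = 3×(alphabet index, a=1) + 18.
Applying it to plenty: p=16→66, l=12→54, e=5→33, n=14→60, t=20→78, y=25→93.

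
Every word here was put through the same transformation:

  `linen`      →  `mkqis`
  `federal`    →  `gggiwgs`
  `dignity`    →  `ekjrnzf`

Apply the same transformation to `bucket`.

In linen: l→m is +1, i→k is +2, n→q is +3, e→i is +4 — the shift increases by 1 each position. Letter i (0-indexed) is shifted by i+1, so successive shifts are 1, 2, 3, ….
On bucket: b+1=c, u+2=w, c+3=f, k+4=o, e+5=j, t+6=z.

cwfojz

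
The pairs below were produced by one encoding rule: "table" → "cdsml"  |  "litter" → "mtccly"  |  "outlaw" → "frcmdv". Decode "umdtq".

plain

t(19)→c(2) and a(0)→d(3) fit y≡15x+3 (mod 26); the inverse of 15 mod 26 is 7. This is an affine cipher: with a=0,…,z=25, each position x becomes (15x+3) mod 26.
Reversing it on umdtq: u(20)→7·(20−3)≡15=p; m(12)→7·(12−3)≡11=l; d(3)→7·(3−3)≡0=a; t(19)→7·(19−3)≡8=i; q(16)→7·(16−3)≡13=n (all mod 26).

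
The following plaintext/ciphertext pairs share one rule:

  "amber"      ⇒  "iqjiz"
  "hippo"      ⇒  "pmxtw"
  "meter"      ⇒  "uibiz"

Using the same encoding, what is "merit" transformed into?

Shifts by position in amber: pos 0: a→i (+8), pos 1: m→q (+4), pos 2: b→j (+8), pos 3: e→i (+4) — repeating every 2. The shifts repeat in a cycle of length 2: positions 0,1,… shift by +8, +4, then the pattern repeats.
Applying it to merit: m+8=u, e+4=i, r+8=z, i+4=m, t+8=b.

uizmb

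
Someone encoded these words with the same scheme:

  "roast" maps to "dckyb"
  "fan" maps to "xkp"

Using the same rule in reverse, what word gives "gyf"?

vow

The output letters match the input read backwards, each shifted +10: roast reversed is tsaor. Two steps: reverse the string, then apply a Caesar shift of +10.
Decoding gyf: shift back: g−10=w, y−10=o, f−10=v → wov; then reverse → vow.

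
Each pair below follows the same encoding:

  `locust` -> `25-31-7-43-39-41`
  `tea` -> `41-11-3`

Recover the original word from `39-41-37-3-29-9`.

The formula is n = 2×(alphabet index, a=1) + 1.
Decoding 39-41-37-3-29-9: 39→(39−1)÷2=19=s, 41→(41−1)÷2=20=t, 37→(37−1)÷2=18=r, 3→(3−1)÷2=1=a, 29→(29−1)÷2=14=n, 9→(9−1)÷2=4=d.

strand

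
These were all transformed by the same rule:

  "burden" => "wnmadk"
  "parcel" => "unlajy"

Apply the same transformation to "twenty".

hcwnfc

Read the word backwards and shift each letter +9.
Applying it to twenty: reverse → ytnewt; then shift: y+9=h, t+9=c, n+9=w, e+9=n, w+9=f, t+9=c.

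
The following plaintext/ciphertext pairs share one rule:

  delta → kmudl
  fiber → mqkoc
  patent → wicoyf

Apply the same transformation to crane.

Each letter shifts forward by (position + 7), i.e. 7, 8, 9, … — the shift grows by one for each successive letter.
For crane: c+7=j, r+8=z, a+9=j, n+10=x, e+11=p.

jzjxp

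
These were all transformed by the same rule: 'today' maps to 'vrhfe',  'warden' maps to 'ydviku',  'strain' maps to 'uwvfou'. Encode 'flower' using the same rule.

In today: t→v is +2, o→r is +3, d→h is +4, a→f is +5 — the shift increases by 1 each position. Letter i (0-indexed) is shifted by i+2, so successive shifts are 2, 3, 4, ….
On flower: f+2=h, l+3=o, o+4=s, w+5=b, e+6=k, r+7=y.

hosbky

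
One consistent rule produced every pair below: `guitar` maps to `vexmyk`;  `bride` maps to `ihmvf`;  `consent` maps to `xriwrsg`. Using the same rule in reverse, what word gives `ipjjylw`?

shuffle

The output letters match the input read backwards, each shifted +4: guitar reversed is ratiug. Read the word backwards and shift each letter +4.
Reversing it on ipjjylw: shift back: i−4=e, p−4=l, j−4=f, j−4=f, y−4=u, l−4=h, w−4=s → elffuhs; then reverse → shuffle.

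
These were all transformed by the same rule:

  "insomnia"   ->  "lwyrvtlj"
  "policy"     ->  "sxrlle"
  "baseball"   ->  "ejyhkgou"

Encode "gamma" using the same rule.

Shifts by position in insomnia: pos 0: i→l (+3), pos 1: n→w (+9), pos 2: s→y (+6), pos 3: o→r (+3), pos 4: m→v (+9), pos 5: n→t (+6) — repeating every 3. A repeating key of period 3 is used — shifts +3, +9, +6 over and over.
For gamma: g+3=j, a+9=j, m+6=s, m+3=p, a+9=j.

jjspj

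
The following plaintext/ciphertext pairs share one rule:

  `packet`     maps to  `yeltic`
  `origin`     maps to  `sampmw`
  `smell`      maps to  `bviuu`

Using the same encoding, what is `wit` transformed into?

The rule splits by letter class: vowels +4, consonants +9.
For wit: w(cons)+9=f, i(vowel)+4=m, t(cons)+9=c.

fmc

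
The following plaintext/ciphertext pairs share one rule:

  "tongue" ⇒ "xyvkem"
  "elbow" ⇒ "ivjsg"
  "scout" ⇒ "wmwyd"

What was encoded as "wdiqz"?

stamp

Shifts by position in tongue: pos 0: t→x (+4), pos 1: o→y (+10), pos 2: n→v (+8), pos 3: g→k (+4), pos 4: u→e (+10), pos 5: e→m (+8) — repeating every 3. It's a Vigenère-style cipher with numeric key [4,10,8]: position i shifts by key[i mod 3].
Decoding wdiqz: w−4=s, d−10=t, i−8=a, q−4=m, z−10=p.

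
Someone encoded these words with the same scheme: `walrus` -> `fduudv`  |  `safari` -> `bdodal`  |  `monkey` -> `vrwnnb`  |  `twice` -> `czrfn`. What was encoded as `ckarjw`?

The shifts repeat in a cycle of length 2: positions 0,1,… shift by +9, +3, then the pattern repeats.
Decoding ckarjw: c−9=t, k−3=h, a−9=r, r−3=o, j−9=a, w−3=t.

throat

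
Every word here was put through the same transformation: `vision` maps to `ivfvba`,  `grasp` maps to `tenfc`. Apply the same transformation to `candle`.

pnaqyr

Compare letters: v→i is +13, i→v is +13, s→f is +13 — a constant shift. This is a Caesar cipher with shift 13.
For candle: c+13=p, a+13=n, n+13=a, d+13=q, l+13=y, e+13=r.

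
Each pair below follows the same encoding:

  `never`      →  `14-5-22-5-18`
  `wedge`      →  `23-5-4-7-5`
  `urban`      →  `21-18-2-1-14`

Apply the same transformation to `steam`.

Each letter is replaced by its alphabet position (a=1, b=2, …, z=26).
Applying it to steam: s=19→19, t=20→20, e=5→5, a=1→1, m=13→13.

19-20-5-1-13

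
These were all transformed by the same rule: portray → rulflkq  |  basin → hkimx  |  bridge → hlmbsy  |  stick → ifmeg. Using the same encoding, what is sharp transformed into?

ipklr

p(15)→r(17) and o(14)→u(20) fit y≡23x+10 (mod 26); the inverse of 23 mod 26 is 17. Treating letters as 0–25, the rule is x ↦ 23x + 10 (mod 26).
For sharp: s(18)→23·18+10≡8=i; h(7)→23·7+10≡15=p; a(0)→23·0+10≡10=k; r(17)→23·17+10≡11=l; p(15)→23·15+10≡17=r (all mod 26).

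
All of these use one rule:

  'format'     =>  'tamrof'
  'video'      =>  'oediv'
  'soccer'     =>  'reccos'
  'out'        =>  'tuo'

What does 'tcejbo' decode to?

The word is simply reversed.
Decoding tcejbo: then reverse → object.

object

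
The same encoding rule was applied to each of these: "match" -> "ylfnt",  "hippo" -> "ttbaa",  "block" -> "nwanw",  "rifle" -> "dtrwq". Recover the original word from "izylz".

A repeating key of period 2 is used — shifts +12, +11 over and over.
Undoing it on izylz: i−12=w, z−11=o, y−12=m, l−11=a, z−12=n.

woman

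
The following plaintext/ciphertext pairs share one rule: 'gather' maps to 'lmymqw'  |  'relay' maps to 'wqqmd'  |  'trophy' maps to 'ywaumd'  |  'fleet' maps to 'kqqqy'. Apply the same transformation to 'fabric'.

Vowels shift forward by 12 and consonants shift forward by 5.
For fabric: f(cons)+5=k, a(vowel)+12=m, b(cons)+5=g, r(cons)+5=w, i(vowel)+12=u, c(cons)+5=h.

kmgwuh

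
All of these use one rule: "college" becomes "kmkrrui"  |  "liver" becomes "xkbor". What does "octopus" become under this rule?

yavuziu

The output letters match the input read backwards, each shifted +6: college reversed is egelloc. Read the word backwards and shift each letter +6.
Applying it to octopus: reverse → supotco; then shift: s+6=y, u+6=a, p+6=v, o+6=u, t+6=z, c+6=i, o+6=u.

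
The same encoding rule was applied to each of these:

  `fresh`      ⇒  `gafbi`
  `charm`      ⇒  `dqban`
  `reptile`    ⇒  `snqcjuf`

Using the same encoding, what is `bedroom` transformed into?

Shifts by position in fresh: pos 0: f→g (+1), pos 1: r→a (+9), pos 2: e→f (+1), pos 3: s→b (+9) — repeating every 2. It's a Vigenère-style cipher with numeric key [1,9]: position i shifts by key[i mod 2].
Applying it to bedroom: b+1=c, e+9=n, d+1=e, r+9=a, o+1=p, o+9=x, m+1=n.

cneapxn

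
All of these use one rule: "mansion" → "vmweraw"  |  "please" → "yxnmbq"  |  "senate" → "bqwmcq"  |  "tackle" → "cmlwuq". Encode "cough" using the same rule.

It's a Vigenère-style cipher with numeric key [9,12]: position i shifts by key[i mod 2].
Applying it to cough: c+9=l, o+12=a, u+9=d, g+12=s, h+9=q.

ladsq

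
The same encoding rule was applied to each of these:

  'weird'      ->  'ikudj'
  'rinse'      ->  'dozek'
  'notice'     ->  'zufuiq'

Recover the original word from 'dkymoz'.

remain

Shifts by position in weird: pos 0: w→i (+12), pos 1: e→k (+6), pos 2: i→u (+12), pos 3: r→d (+12), pos 4: d→j (+6) — repeating every 3. The shifts repeat in a cycle of length 3: positions 0,1,… shift by +12, +6, +12, then the pattern repeats.
Decoding dkymoz: d−12=r, k−6=e, y−12=m, m−12=a, o−6=i, z−12=n.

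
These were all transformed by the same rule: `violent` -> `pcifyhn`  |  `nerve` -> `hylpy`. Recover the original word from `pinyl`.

voter

Compare letters: v→p is +20, i→c is +20, o→i is +20 — a constant shift. Every letter moves 20 places later in the alphabet, wrapping around z→a.
Decoding pinyl: p−20=v, i−20=o, n−20=t, y−20=e, l−20=r.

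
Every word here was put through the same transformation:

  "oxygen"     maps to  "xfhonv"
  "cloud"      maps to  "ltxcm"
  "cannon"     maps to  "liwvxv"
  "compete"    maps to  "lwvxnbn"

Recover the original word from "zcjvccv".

Shifts by position in oxygen: pos 0: o→x (+9), pos 1: x→f (+8), pos 2: y→h (+9), pos 3: g→o (+8) — repeating every 2. A repeating key of period 2 is used — shifts +9, +8 over and over.
Undoing it on zcjvccv: z−9=q, c−8=u, j−9=a, v−8=n, c−9=t, c−8=u, v−9=m.

quantum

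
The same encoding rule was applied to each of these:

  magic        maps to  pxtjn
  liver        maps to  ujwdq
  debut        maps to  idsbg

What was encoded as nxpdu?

camel

Treating letters as 0–25, the rule is x ↦ 21x + 23 (mod 26).
Reversing it on nxpdu: n(13)→5·(13−23)≡2=c; x(23)→5·(23−23)≡0=a; p(15)→5·(15−23)≡12=m; d(3)→5·(3−23)≡4=e; u(20)→5·(20−23)≡11=l (all mod 26).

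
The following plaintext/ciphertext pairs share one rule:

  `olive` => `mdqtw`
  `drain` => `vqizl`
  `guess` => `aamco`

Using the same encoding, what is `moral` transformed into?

The word is reversed, then every letter is shifted forward by 8.
Applying it to moral: reverse → larom; then shift: l+8=t, a+8=i, r+8=z, o+8=w, m+8=u.

tizwu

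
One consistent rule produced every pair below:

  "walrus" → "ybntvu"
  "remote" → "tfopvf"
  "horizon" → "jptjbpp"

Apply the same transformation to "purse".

rvtuf

The shift depends on letter class: consonant w→y is +2, but vowel a→b is +1. The rule splits by letter class: vowels +1, consonants +2.
On purse: p(cons)+2=r, u(vowel)+1=v, r(cons)+2=t, s(cons)+2=u, e(vowel)+1=f.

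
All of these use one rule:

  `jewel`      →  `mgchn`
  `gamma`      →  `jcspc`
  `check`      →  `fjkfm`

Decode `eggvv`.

Shifts by position in jewel: pos 0: j→m (+3), pos 1: e→g (+2), pos 2: w→c (+6), pos 3: e→h (+3), pos 4: l→n (+2) — repeating every 3. It's a Vigenère-style cipher with numeric key [3,2,6]: position i shifts by key[i mod 3].
Undoing it on eggvv: e−3=b, g−2=e, g−6=a, v−3=s, v−2=t.

beast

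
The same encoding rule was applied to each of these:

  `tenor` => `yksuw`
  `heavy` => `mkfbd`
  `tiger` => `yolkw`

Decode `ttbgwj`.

onward

Shifts by position in tenor: pos 0: t→y (+5), pos 1: e→k (+6), pos 2: n→s (+5), pos 3: o→u (+6) — repeating every 2. The shifts repeat in a cycle of length 2: positions 0,1,… shift by +5, +6, then the pattern repeats.
Reversing it on ttbgwj: t−5=o, t−6=n, b−5=w, g−6=a, w−5=r, j−6=d.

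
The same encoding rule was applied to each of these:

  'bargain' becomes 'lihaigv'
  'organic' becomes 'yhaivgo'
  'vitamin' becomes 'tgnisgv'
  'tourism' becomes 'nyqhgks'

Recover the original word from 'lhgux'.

brief

b(1)→l(11) and a(0)→i(8) fit y≡3x+8 (mod 26); the inverse of 3 mod 26 is 9. Each letter's alphabet position (a=0..z=25) is mapped through 3·x+8 mod 26 — an affine cipher.
Decoding lhgux: l(11)→9·(11−8)≡1=b; h(7)→9·(7−8)≡17=r; g(6)→9·(6−8)≡8=i; u(20)→9·(20−8)≡4=e; x(23)→9·(23−8)≡5=f (all mod 26).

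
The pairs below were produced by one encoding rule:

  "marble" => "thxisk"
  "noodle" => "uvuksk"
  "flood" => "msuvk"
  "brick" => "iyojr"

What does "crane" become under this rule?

jygul

The shifts repeat in a cycle of length 3: positions 0,1,… shift by +7, +7, +6, then the pattern repeats.
For crane: c+7=j, r+7=y, a+6=g, n+7=u, e+7=l.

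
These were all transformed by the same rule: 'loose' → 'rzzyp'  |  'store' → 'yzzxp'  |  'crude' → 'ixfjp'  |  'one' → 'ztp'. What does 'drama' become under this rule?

jxlsl

The shift depends on letter class: consonant l→r is +6, but vowel o→z is +11. The rule splits by letter class: vowels +11, consonants +6.
For drama: d(cons)+6=j, r(cons)+6=x, a(vowel)+11=l, m(cons)+6=s, a(vowel)+11=l.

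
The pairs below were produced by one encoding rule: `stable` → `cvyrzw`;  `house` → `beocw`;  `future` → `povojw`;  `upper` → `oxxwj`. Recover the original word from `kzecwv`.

s(18)→c(2) and t(19)→v(21) fit y≡19x+24 (mod 26); the inverse of 19 mod 26 is 11. This is an affine cipher: with a=0,…,z=25, each position x becomes (19x+24) mod 26.
Decoding kzecwv: k(10)→11·(10−24)≡2=c; z(25)→11·(25−24)≡11=l; e(4)→11·(4−24)≡14=o; c(2)→11·(2−24)≡18=s; w(22)→11·(22−24)≡4=e; v(21)→11·(21−24)≡19=t (all mod 26).

closet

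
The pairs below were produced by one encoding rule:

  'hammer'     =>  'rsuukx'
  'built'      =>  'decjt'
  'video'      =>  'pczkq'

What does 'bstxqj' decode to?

This is an affine cipher: with a=0,…,z=25, each position x becomes (11x+18) mod 26.
Decoding bstxqj: b(1)→19·(1−18)≡15=p; s(18)→19·(18−18)≡0=a; t(19)→19·(19−18)≡19=t; x(23)→19·(23−18)≡17=r; q(16)→19·(16−18)≡14=o; j(9)→19·(9−18)≡11=l (all mod 26).

patrol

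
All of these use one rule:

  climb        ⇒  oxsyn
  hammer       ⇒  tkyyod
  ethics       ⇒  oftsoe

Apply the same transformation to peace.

Two shifts are in play — +10 for a/e/i/o/u, +12 for every other letter.
For peace: p(cons)+12=b, e(vowel)+10=o, a(vowel)+10=k, c(cons)+12=o, e(vowel)+10=o.

bokoo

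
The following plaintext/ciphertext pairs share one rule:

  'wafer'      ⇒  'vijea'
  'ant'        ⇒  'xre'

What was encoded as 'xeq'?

The output letters match the input read backwards, each shifted +4: wafer reversed is refaw. Read the word backwards and shift each letter +4.
Reversing it on xeq: shift back: x−4=t, e−4=a, q−4=m → tam; then reverse → mat.

mat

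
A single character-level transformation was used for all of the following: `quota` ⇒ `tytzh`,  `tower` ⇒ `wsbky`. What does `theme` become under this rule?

In quota: q→t is +3, u→y is +4, o→t is +5, t→z is +6 — the shift increases by 1 each position. Letter i (0-indexed) is shifted by i+3, so successive shifts are 3, 4, 5, ….
Applying it to theme: t+3=w, h+4=l, e+5=j, m+6=s, e+7=l.

wljsl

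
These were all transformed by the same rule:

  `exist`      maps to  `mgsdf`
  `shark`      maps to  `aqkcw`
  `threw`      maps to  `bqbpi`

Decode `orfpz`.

given

In exist: e→m is +8, x→g is +9, i→s is +10, s→d is +11 — the shift increases by 1 each position. The shift increases by 1 at each position, starting from +8: 8, 9, 10, ….
Reversing it on orfpz: o−8=g, r−9=i, f−10=v, p−11=e, z−12=n.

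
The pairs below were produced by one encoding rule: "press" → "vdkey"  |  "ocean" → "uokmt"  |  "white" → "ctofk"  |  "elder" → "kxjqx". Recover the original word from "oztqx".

inner

A repeating key of period 2 is used — shifts +6, +12 over and over.
Reversing it on oztqx: o−6=i, z−12=n, t−6=n, q−12=e, x−6=r.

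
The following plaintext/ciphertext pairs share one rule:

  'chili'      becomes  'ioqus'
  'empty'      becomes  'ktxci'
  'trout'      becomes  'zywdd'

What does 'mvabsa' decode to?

gossip

The shift increases by 1 at each position, starting from +6: 6, 7, 8, ….
Reversing it on mvabsa: m−6=g, v−7=o, a−8=s, b−9=s, s−10=i, a−11=p.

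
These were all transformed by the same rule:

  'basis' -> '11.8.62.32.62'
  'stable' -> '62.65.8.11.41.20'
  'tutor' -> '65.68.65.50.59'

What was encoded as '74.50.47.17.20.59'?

The formula is n = 3×(alphabet index, a=1) + 5.
Decoding 74.50.47.17.20.59: 74→(74−5)÷3=23=w, 50→(50−5)÷3=15=o, 47→(47−5)÷3=14=n, 17→(17−5)÷3=4=d, 20→(20−5)÷3=5=e, 59→(59−5)÷3=18=r.

wonder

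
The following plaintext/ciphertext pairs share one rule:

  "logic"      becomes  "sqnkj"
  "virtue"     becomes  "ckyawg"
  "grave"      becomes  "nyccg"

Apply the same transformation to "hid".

The shift depends on letter class: consonant l→s is +7, but vowel o→q is +2. The rule splits by letter class: vowels +2, consonants +7.
For hid: h(cons)+7=o, i(vowel)+2=k, d(cons)+7=k.

okk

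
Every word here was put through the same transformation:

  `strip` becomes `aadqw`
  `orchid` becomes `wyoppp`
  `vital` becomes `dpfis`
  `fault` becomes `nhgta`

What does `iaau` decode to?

atom

The shifts repeat in a cycle of length 3: positions 0,1,… shift by +8, +7, +12, then the pattern repeats.
Decoding iaau: i−8=a, a−7=t, a−12=o, u−8=m.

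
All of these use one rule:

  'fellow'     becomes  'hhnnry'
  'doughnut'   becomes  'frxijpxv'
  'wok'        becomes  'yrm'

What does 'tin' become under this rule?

The shift depends on letter class: consonant f→h is +2, but vowel e→h is +3. Two shifts are in play — +3 for a/e/i/o/u, +2 for every other letter.
On tin: t(cons)+2=v, i(vowel)+3=l, n(cons)+2=p.

vlp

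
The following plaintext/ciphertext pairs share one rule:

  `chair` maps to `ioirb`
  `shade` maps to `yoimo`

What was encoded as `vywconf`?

protect

In chair: c→i is +6, h→o is +7, a→i is +8, i→r is +9 — the shift increases by 1 each position. Each letter shifts forward by (position + 6), i.e. 6, 7, 8, … — the shift grows by one for each successive letter.
Decoding vywconf: v−6=p, y−7=r, w−8=o, c−9=t, o−10=e, n−11=c, f−12=t.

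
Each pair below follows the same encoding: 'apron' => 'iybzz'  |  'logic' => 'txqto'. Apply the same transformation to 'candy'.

In apron: a→i is +8, p→y is +9, r→b is +10, o→z is +11 — the shift increases by 1 each position. Each letter shifts forward by (position + 8), i.e. 8, 9, 10, … — the shift grows by one for each successive letter.
For candy: c+8=k, a+9=j, n+10=x, d+11=o, y+12=k.

kjxok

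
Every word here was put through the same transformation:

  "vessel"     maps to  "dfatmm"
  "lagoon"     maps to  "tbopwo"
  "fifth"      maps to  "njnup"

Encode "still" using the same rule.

Shifts by position in vessel: pos 0: v→d (+8), pos 1: e→f (+1), pos 2: s→a (+8), pos 3: s→t (+1) — repeating every 2. It's a Vigenère-style cipher with numeric key [8,1]: position i shifts by key[i mod 2].
On still: s+8=a, t+1=u, i+8=q, l+1=m, l+8=t.

auqmt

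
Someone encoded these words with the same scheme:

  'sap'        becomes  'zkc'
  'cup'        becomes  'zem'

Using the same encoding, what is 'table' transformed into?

The output letters match the input read backwards, each shifted +10: sap reversed is pas. Two steps: reverse the string, then apply a Caesar shift of +10.
For table: reverse → elbat; then shift: e+10=o, l+10=v, b+10=l, a+10=k, t+10=d.

ovlkd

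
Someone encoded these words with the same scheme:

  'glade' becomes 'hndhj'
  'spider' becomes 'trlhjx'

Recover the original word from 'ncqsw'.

manor

Each letter shifts forward by (position + 1), i.e. 1, 2, 3, … — the shift grows by one for each successive letter.
Reversing it on ncqsw: n−1=m, c−2=a, q−3=n, s−4=o, w−5=r.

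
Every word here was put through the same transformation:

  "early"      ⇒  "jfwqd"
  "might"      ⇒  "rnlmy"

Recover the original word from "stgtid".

nobody

Compare letters: e→j is +5, a→f is +5, r→w is +5 — a constant shift. It's a constant shift of +5 (ROT5).
Undoing it on stgtid: s−5=n, t−5=o, g−5=b, t−5=o, i−5=d, d−5=y.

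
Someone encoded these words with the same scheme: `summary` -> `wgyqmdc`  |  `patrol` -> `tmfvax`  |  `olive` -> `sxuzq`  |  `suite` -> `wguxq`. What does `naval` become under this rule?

It's a Vigenère-style cipher with numeric key [4,12,12]: position i shifts by key[i mod 3].
For naval: n+4=r, a+12=m, v+12=h, a+4=e, l+12=x.

rmhex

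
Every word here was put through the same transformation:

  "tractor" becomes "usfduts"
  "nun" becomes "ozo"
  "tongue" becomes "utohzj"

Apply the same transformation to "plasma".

The shift depends on letter class: consonant t→u is +1, but vowel a→f is +5. Two shifts are in play — +5 for a/e/i/o/u, +1 for every other letter.
On plasma: p(cons)+1=q, l(cons)+1=m, a(vowel)+5=f, s(cons)+1=t, m(cons)+1=n, a(vowel)+5=f.

qmftnf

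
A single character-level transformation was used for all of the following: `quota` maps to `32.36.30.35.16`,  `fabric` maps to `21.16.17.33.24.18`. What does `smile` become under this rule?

q is letter #17 and maps to 32: an offset of 15. The number is (letter's place in the alphabet, a=1) + 15.
On smile: s=19→34, m=13→28, i=9→24, l=12→27, e=5→20.

34.28.24.27.20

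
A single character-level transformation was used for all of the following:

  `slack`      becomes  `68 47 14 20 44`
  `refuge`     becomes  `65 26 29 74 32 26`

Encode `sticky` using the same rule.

68 71 38 20 44 86

s(#19)→68 and l(#12)→47: differences scale by 3, so n = 3·pos + 11. With a=1..z=26, the number is 3·pos + 11.
On sticky: s=19→68, t=20→71, i=9→38, c=3→20, k=11→44, y=25→86.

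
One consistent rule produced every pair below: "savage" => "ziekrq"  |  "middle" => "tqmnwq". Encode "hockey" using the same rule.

owlupk

In savage: s→z is +7, a→i is +8, v→e is +9, a→k is +10 — the shift increases by 1 each position. Each letter shifts forward by (position + 7), i.e. 7, 8, 9, … — the shift grows by one for each successive letter.
On hockey: h+7=o, o+8=w, c+9=l, k+10=u, e+11=p, y+12=k.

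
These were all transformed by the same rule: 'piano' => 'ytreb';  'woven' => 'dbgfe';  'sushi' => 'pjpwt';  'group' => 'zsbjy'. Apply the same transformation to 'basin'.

orpte

This is an affine cipher: with a=0,…,z=25, each position x becomes (23x+17) mod 26.
For basin: b(1)→23·1+17≡14=o; a(0)→23·0+17≡17=r; s(18)→23·18+17≡15=p; i(8)→23·8+17≡19=t; n(13)→23·13+17≡4=e (all mod 26).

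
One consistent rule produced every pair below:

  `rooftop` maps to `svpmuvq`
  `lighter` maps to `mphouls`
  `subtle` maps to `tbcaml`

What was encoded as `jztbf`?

issue

It's a Vigenère-style cipher with numeric key [1,7]: position i shifts by key[i mod 2].
Decoding jztbf: j−1=i, z−7=s, t−1=s, b−7=u, f−1=e.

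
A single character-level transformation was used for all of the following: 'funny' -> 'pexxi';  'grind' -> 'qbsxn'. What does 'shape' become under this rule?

crkzo

It's a constant shift of +10 (ROT10).
For shape: s+10=c, h+10=r, a+10=k, p+10=z, e+10=o.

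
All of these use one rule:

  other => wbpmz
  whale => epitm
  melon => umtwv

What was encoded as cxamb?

Compare letters: o→w is +8, t→b is +8, h→p is +8 — a constant shift. Every letter moves 8 places later in the alphabet, wrapping around z→a.
Decoding cxamb: c−8=u, x−8=p, a−8=s, m−8=e, b−8=t.

upset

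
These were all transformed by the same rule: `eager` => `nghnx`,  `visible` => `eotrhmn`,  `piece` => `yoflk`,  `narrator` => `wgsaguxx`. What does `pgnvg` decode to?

gamma

A repeating key of period 3 is used — shifts +9, +6, +1 over and over.
Decoding pgnvg: p−9=g, g−6=a, n−1=m, v−9=m, g−6=a.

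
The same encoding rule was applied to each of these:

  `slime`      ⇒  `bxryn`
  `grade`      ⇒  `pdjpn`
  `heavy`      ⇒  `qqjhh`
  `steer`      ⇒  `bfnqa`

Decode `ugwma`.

Shifts by position in slime: pos 0: s→b (+9), pos 1: l→x (+12), pos 2: i→r (+9), pos 3: m→y (+12) — repeating every 2. A repeating key of period 2 is used — shifts +9, +12 over and over.
Undoing it on ugwma: u−9=l, g−12=u, w−9=n, m−12=a, a−9=r.

lunar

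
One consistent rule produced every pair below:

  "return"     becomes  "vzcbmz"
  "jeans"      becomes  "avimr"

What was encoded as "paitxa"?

The output letters match the input read backwards, each shifted +8: return reversed is nruter. Two steps: reverse the string, then apply a Caesar shift of +8.
Decoding paitxa: shift back: p−8=h, a−8=s, i−8=a, t−8=l, x−8=p, a−8=s → hsalps; then reverse → splash.

splash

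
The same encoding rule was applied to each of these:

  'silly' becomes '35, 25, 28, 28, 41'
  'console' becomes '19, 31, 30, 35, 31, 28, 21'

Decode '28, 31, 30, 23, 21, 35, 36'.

longest

s is letter #19 and maps to 35: an offset of 16. Each letter is replaced by its alphabet position (a=1..z=26) + 16.
Decoding 28, 31, 30, 23, 21, 35, 36: 28→(28−16)÷1=12=l, 31→(31−16)÷1=15=o, 30→(30−16)÷1=14=n, 23→(23−16)÷1=7=g, 21→(21−16)÷1=5=e, 35→(35−16)÷1=19=s, 36→(36−16)÷1=20=t.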